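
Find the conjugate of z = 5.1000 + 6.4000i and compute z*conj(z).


z_bar = 5.1000 - 6.4000i
z*z_bar = 5.1^2 + 6.4^2 = 26.01 + 40.96 = 66.97

z_bar = 5.1000 - 6.4000i, z*z_bar = 66.97


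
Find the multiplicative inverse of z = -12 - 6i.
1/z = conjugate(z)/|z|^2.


|z|^2 = 144+36 = 180
1/z = (-12 + 6i)/180

1/z = -0.0667 + 0.0333i


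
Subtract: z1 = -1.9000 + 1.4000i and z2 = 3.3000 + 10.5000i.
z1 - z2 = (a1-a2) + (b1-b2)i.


Real: -1.9 - 3.3 = -5.2
Imag: 1.4 - 10.5 = -9.1

-5.2000 - 9.1000i


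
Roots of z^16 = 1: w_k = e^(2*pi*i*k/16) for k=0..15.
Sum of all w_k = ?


The sum of all 16th roots of unity is 0.
Geometric series: (1 - w^16)/(1 - w) = (1-1)/(1-w) = 0 since w^16 = 1, w ≠ 1.
Alternatively: coefficient of z^15 in z^16 - 1 is 0.

0


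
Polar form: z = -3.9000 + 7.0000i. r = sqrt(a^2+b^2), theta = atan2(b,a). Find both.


r = sqrt(15.21+49) = sqrt(64.21) = 8.0131
theta = atan2(7, -3.9) = 119.1241 degrees

r = 8.0131, theta = 119.1241 degrees


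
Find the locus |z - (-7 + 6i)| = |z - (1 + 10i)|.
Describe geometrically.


Equal distances means the locus is the perpendicular bisector of z1 and z2.
Midpoint = ((-7+1)/2, (6+10)/2) = (-3.0000, 8.0000)

Perpendicular bisector through (-3.0000, 8.0000)


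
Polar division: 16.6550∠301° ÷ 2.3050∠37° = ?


r = 16.6550 / 2.3050 = 7.2256
theta = 301° - 37° = 264° = 264° (mod 360)

7.2256 cis(264°)


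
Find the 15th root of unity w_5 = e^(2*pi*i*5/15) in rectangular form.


Angle = 360*5/15 = 120°
a = cos(120°) = -0.5000
b = sin(120°) = 0.8660

-0.5000 + 0.8660i


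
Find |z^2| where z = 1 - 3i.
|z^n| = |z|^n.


|z| = sqrt(1+9) = sqrt(10) = 3.1623
|z^2| = |z|^2 = (sqrt(10))^2 = 10

|z^2| = 10


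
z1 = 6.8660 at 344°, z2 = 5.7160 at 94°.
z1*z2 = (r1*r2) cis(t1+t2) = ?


r = 6.8660 * 5.7160 = 39.2461
theta = 344° + 94° = 438° = 78° (mod 360)

39.2461 cis(78°)


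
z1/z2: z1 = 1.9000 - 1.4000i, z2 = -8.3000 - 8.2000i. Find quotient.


Conjugate of z2 = -8.3000 + 8.2000i
Numerator: (1.9000 - 1.4000i)(-8.3000 + 8.2000i) = -4.2900 + 27.2000i
Denominator: (-8.3)^2 + (-8.2)^2 = 136.13
Result = (-4.2900 + 27.2000i)/136.13

-0.0315 + 0.1998i


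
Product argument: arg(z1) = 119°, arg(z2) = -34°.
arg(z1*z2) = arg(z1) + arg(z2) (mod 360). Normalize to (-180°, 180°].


arg(z1*z2) = 119° - 34° = 85°
Normalized to (-180°, 180°]: 85°

85°


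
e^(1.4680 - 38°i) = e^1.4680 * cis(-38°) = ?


e^1.4680 = 4.3405
cos(-38°) = 0.78801
sin(-38°) = -0.61566
Real = 4.3405*0.78801 = 3.4204
Imag = 4.3405*(-0.61566) = -2.6723

3.4204 - 2.6723i


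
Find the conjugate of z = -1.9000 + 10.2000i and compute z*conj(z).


z_bar = -1.9000 - 10.2000i
z*z_bar = (-1.9)^2 + 10.2^2 = 3.61 + 104.04 = 107.65

z_bar = -1.9000 - 10.2000i, z*z_bar = 107.65


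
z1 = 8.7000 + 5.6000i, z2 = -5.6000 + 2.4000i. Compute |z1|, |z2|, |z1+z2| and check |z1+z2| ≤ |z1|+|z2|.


|z1| = sqrt(8.7^2 + 5.6^2) = sqrt(107.05) = 10.3465
|z2| = sqrt((-5.6)^2 + 2.4^2) = sqrt(37.12) = 6.0926
z1+z2 = 3.1000 + 8.0000i
|z1+z2| = sqrt(73.61) = 8.5796
|z1|+|z2| = 10.3465 + 6.0926 = 16.4391

|z1+z2| = 8.5796 ≤ |z1|+|z2| = 16.4391 (verified)


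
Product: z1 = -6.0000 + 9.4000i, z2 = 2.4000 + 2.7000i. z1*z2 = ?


Real = -6*2.4 - 9.4*2.7 = -14.4 - 25.38 = -39.78
Imag = -6*2.7 + 2.4*9.4 = -16.2 + 22.56 = 6.36

-39.7800 + 6.3600i


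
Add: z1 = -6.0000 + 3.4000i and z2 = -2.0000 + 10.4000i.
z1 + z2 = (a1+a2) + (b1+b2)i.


Real: -6 - 2 = -8
Imag: 3.4 + 10.4 = 13.8

-8.0000 + 13.8000i


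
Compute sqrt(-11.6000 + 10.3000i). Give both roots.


|z| = sqrt(134.56+106.09) = 15.5129
sqrt((|z|+a)/2) = sqrt((15.5129+(-11.6))/2) = sqrt(1.9564) = 1.3987
sqrt((|z|-a)/2) = sqrt((15.5129-(-11.6))/2) = sqrt(13.5564) = 3.6819

±(1.3987 + 3.6819i) i.e. 1.3987 + 3.6819i and -1.3987 - 3.6819i


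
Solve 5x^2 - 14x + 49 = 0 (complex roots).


disc = (-14)^2 - 4*5*49 = 196 - 980 = -784
sqrt(|disc|) = sqrt(784) = 28.0000
Real part = 14/(2*5) = 1.4000
Imag part = 28.0000/(2*5) = 2.8000

1.4000 ± 2.8000i


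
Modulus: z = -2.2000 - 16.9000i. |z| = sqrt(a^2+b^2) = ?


|z| = sqrt((-2.2)^2 + (-16.9)^2) = sqrt(4.84 + 285.61) = sqrt(290.45) = 17.0426

|z| = 17.0426


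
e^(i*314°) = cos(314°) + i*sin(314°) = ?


cos(314°) = 0.6947
sin(314°) = -0.7193

e^(i*314°) = 0.6947 - 0.7193i


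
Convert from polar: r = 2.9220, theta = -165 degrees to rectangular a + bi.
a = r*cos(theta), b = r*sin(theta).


a = 2.9220*cos(-165°) = 2.9220*(-0.9659) = -2.8224
b = 2.9220*sin(-165°) = 2.9220*(-0.25882) = -0.7563

-2.8224 - 0.7563i


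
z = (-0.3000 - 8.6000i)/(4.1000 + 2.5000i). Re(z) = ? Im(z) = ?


Multiply by conjugate: (-0.3000 - 8.6000i)(4.1000 - 2.5000i) / (4.1^2 + 2.5^2)
Numerator real = -0.3*4.1 - (8.6)*2.5 = -22.73
Numerator imag = -8.6*4.1 - (-0.3)*2.5 = -34.51
Denominator = 23.06
Re(z) = -22.73/23.06 = -0.9857
Im(z) = -34.51/23.06 = -1.4965

Re(z) = -0.9857, Im(z) = -1.4965


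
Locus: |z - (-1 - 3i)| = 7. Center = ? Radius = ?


|z - z0| = r is a circle with center z0 and radius r.
Center = (-1, -3), radius = 7

Circle with center (-1, -3) and radius 7


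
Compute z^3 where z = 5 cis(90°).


r^3 = 5^3 = 125
n*theta = 3*90° = 270° = 270° (mod 360)
a = 125*cos(270°) = 0
b = 125*sin(270°) = -125.0000

125 cis(270°) = 0 - 125.0000i


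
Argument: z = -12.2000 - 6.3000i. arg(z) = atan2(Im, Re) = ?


Re = -12.2, Im = -6.3
arg = atan2(-6.3, -12.2) = -152.6885 degrees

arg(z) = -152.6885 degrees


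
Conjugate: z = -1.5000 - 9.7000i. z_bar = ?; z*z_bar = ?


z_bar = -1.5000 + 9.7000i
z*z_bar = (-1.5)^2 + (-9.7)^2 = 2.25 + 94.09 = 96.34

z_bar = -1.5000 + 9.7000i, z*z_bar = 96.34


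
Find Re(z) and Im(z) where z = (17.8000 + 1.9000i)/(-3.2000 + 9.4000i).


Multiply by conjugate: (17.8000 + 1.9000i)(-3.2000 - 9.4000i) / ((-3.2)^2 + 9.4^2)
Numerator real = 17.8*(-3.2) + 1.9*9.4 = -39.1
Numerator imag = 1.9*(-3.2) - 17.8*9.4 = -173.4
Denominator = 98.6
Re(z) = -39.1/98.6 = -0.3966
Im(z) = -173.4/98.6 = -1.7586

Re(z) = -0.3966, Im(z) = -1.7586


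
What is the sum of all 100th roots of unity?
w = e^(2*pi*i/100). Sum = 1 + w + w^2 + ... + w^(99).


The sum of all 100th roots of unity is 0.
Geometric series: (1 - w^100)/(1 - w) = (1-1)/(1-w) = 0 since w^100 = 1, w ≠ 1.
Alternatively: coefficient of z^99 in z^100 - 1 is 0.

0


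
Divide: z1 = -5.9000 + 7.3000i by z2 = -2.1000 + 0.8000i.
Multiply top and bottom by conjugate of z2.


Conjugate of z2 = -2.1000 - 0.8000i
Numerator: (-5.9000 + 7.3000i)(-2.1000 - 0.8000i) = 18.2300 - 10.6100i
Denominator: (-2.1)^2 + 0.8^2 = 5.05
Result = (18.2300 - 10.6100i)/5.05

3.6099 - 2.1010i


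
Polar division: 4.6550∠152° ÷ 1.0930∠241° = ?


r = 4.6550 / 1.0930 = 4.2589
theta = 152° - 241° = -89° = 271° (mod 360)

4.2589 cis(271°)


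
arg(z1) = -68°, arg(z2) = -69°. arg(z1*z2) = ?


arg(z1*z2) = -68° - 69° = -137°
Normalized to (-180°, 180°]: -137°

-137°


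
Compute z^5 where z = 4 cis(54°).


r^5 = 4^5 = 1024
n*theta = 5*54° = 270° = 270° (mod 360)
a = 1024*cos(270°) = 0
b = 1024*sin(270°) = -1024.0000

1024 cis(270°) = 0 - 1024.0000i


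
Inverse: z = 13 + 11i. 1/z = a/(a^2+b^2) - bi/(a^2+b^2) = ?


|z|^2 = 169+121 = 290
1/z = (13 - 11i)/290

1/z = 0.0448 - 0.0379i


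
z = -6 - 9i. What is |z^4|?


|z| = sqrt(36+81) = sqrt(117) = 10.8167
|z^4| = |z|^4 = (sqrt(117))^4 = 117^2 = 13689

|z^4| = 13689


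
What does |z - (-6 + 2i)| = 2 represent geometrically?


|z - z0| = r is a circle with center z0 and radius r.
Center = (-6, 2), radius = 2

Circle with center (-6, 2) and radius 2


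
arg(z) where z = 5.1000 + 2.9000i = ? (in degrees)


Re = 5.1, Im = 2.9
arg = atan2(2.9, 5.1) = 29.6237 degrees

arg(z) = 29.6237 degrees


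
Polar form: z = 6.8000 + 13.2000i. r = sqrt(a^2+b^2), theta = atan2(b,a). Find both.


r = sqrt(46.24+174.24) = sqrt(220.48) = 14.8486
theta = atan2(13.2, 6.8) = 62.7447 degrees

r = 14.8486, theta = 62.7447 degrees


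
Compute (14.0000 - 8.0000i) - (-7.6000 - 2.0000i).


Real: 14 + 7.6 = 21.6
Imag: -8 + 2 = -6

21.6000 - 6.0000i


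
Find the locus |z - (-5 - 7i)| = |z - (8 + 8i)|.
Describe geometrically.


Equal distances means the locus is the perpendicular bisector of z1 and z2.
Midpoint = ((-5+8)/2, (-7+8)/2) = (1.5000, 0.5000)

Perpendicular bisector through (1.5000, 0.5000)


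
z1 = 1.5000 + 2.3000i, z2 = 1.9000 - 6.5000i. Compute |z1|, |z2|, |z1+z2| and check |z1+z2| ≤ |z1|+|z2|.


|z1| = sqrt(1.5^2 + 2.3^2) = sqrt(7.54) = 2.7459
|z2| = sqrt(1.9^2 + (-6.5)^2) = sqrt(45.86) = 6.7720
z1+z2 = 3.4000 - 4.2000i
|z1+z2| = sqrt(29.2) = 5.4037
|z1|+|z2| = 2.7459 + 6.7720 = 9.5179

|z1+z2| = 5.4037 ≤ |z1|+|z2| = 9.5179 (verified)


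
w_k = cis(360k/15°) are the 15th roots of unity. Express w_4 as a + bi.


Angle = 360*4/15 = 96°
a = cos(96°) = -0.1045
b = sin(96°) = 0.9945

-0.1045 + 0.9945i


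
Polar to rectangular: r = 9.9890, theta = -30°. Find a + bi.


a = 9.9890*cos(-30°) = 9.9890*0.866025 = 8.6507
b = 9.9890*sin(-30°) = 9.9890*(-0.5) = -4.9945

8.6507 - 4.9945i


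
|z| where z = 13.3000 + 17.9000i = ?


|z| = sqrt(13.3^2 + 17.9^2) = sqrt(176.89 + 320.41) = sqrt(497.3) = 22.3002

|z| = 22.3002


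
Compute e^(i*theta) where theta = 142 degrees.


cos(142°) = -0.7880
sin(142°) = 0.6157

e^(i*142°) = -0.7880 + 0.6157i


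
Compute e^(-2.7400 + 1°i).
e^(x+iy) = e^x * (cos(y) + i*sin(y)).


e^-2.7400 = 0.0646
cos(1°) = 0.9998
sin(1°) = 0.0175
Real = 0.0646*0.9998 = 0.0646
Imag = 0.0646*0.0175 = 0.0011

0.0646 + 0.0011i


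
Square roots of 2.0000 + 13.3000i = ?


|z| = sqrt(4+176.89) = 13.4495
sqrt((|z|+a)/2) = sqrt((13.4495+2)/2) = sqrt(7.7248) = 2.7793
sqrt((|z|-a)/2) = sqrt((13.4495-2)/2) = sqrt(5.7248) = 2.3926

±(2.7793 + 2.3926i) i.e. 2.7793 + 2.3926i and -2.7793 - 2.3926i


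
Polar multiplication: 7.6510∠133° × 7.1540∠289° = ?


r = 7.6510 * 7.1540 = 54.7353
theta = 133° + 289° = 422° = 62° (mod 360)

54.7353 cis(62°)


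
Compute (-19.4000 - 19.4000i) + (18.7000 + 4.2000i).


Real: -19.4 + 18.7 = -0.7
Imag: -19.4 + 4.2 = -15.2

-0.7000 - 15.2000i


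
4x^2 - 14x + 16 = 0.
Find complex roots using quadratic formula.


disc = (-14)^2 - 4*4*16 = 196 - 256 = -60
sqrt(|disc|) = sqrt(60) = 7.7460
Real part = 14/(2*4) = 1.7500
Imag part = 7.7460/(2*4) = 0.9682

1.7500 ± 0.9682i


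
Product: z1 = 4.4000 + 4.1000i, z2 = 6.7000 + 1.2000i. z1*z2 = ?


Real = 4.4*6.7 - 4.1*1.2 = 29.48 - 4.92 = 24.56
Imag = 4.4*1.2 + 6.7*4.1 = 5.28 + 27.47 = 32.75

24.5600 + 32.7500i


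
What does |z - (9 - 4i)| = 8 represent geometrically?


|z - z0| = r is a circle with center z0 and radius r.
Center = (9, -4), radius = 8

Circle with center (9, -4) and radius 8


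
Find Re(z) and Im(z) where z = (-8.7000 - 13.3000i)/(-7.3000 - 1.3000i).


Multiply by conjugate: (-8.7000 - 13.3000i)(-7.3000 + 1.3000i) / ((-7.3)^2 + (-1.3)^2)
Numerator real = -8.7*(-7.3) - (13.3)*(-1.3) = 80.8
Numerator imag = -13.3*(-7.3) - (-8.7)*(-1.3) = 85.78
Denominator = 54.98
Re(z) = 80.8/54.98 = 1.4696
Im(z) = 85.78/54.98 = 1.5602

Re(z) = 1.4696, Im(z) = 1.5602


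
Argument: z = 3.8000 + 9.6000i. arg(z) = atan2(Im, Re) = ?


Re = 3.8, Im = 9.6
arg = atan2(9.6, 3.8) = 68.4047 degrees

arg(z) = 68.4047 degrees


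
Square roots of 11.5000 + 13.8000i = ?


|z| = sqrt(132.25+190.44) = 17.9636
sqrt((|z|+a)/2) = sqrt((17.9636+11.5)/2) = sqrt(14.7318) = 3.8382
sqrt((|z|-a)/2) = sqrt((17.9636-11.5)/2) = sqrt(3.2318) = 1.7977

±(3.8382 + 1.7977i) i.e. 3.8382 + 1.7977i and -3.8382 - 1.7977i


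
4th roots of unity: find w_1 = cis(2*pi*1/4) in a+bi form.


Angle = 360*1/4 = 90°
a = cos(90°) = 0
b = sin(90°) = 1.0000

0 + 1.0000i


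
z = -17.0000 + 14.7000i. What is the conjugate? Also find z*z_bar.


z_bar = -17.0000 - 14.7000i
z*z_bar = (-17)^2 + 14.7^2 = 289 + 216.09 = 505.09

z_bar = -17.0000 - 14.7000i, z*z_bar = 505.09


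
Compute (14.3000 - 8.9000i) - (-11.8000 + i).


Real: 14.3 + 11.8 = 26.1
Imag: -8.9 - 1 = -9.9

26.1000 - 9.9000i


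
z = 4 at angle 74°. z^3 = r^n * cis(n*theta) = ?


r^3 = 4^3 = 64
n*theta = 3*74° = 222° = 222° (mod 360)
a = 64*cos(222°) = -47.5613
b = 64*sin(222°) = -42.8244

64 cis(222°) = -47.5613 - 42.8244i


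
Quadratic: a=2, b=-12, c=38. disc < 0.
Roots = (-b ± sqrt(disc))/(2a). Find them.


disc = (-12)^2 - 4*2*38 = 144 - 304 = -160
sqrt(|disc|) = sqrt(160) = 12.6491
Real part = 12/(2*2) = 3.0000
Imag part = 12.6491/(2*2) = 3.1623

3.0000 ± 3.1623i


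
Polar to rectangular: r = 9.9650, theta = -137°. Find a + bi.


a = 9.9650*cos(-137°) = 9.9650*(-0.73135) = -7.2879
b = 9.9650*sin(-137°) = 9.9650*(-0.682) = -6.7961

-7.2879 - 6.7961i


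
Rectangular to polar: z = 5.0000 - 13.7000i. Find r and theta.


r = sqrt(25+187.69) = sqrt(212.69) = 14.5839
theta = atan2(-13.7, 5) = -69.9498 degrees

r = 14.5839, theta = -69.9498 degrees


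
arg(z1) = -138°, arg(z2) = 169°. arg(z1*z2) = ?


arg(z1*z2) = -138° + 169° = 31°
Normalized to (-180°, 180°]: 31°

31°


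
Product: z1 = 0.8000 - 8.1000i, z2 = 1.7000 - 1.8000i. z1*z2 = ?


Real = 0.8*1.7 - (-8.1)*(-1.8) = 1.36 - 14.58 = -13.22
Imag = 0.8*(-1.8) + 1.7*(-8.1) = -1.44 - (13.77) = -15.21

-13.2200 - 15.2100i


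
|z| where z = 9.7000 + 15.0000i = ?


|z| = sqrt(9.7^2 + 15^2) = sqrt(94.09 + 225) = sqrt(319.09) = 17.8631

|z| = 17.8631


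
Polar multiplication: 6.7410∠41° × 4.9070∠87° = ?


r = 6.7410 * 4.9070 = 33.0781
theta = 41° + 87° = 128° = 128° (mod 360)

33.0781 cis(128°)


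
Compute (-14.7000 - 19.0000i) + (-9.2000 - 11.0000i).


Real: -14.7 - 9.2 = -23.9
Imag: -19 - 11 = -30

-23.9000 - 30.0000i


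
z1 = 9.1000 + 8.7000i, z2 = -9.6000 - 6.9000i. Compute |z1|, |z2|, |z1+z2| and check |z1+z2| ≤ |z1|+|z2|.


|z1| = sqrt(9.1^2 + 8.7^2) = sqrt(158.5) = 12.5897
|z2| = sqrt((-9.6)^2 + (-6.9)^2) = sqrt(139.77) = 11.8224
z1+z2 = -0.5000 + 1.8000i
|z1+z2| = sqrt(3.49) = 1.8682
|z1|+|z2| = 12.5897 + 11.8224 = 24.4121

|z1+z2| = 1.8682 ≤ |z1|+|z2| = 24.4121 (verified)


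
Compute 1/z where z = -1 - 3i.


|z|^2 = 1+9 = 10
1/z = (-1 + 3i)/10

1/z = -0.1000 + 0.3000i


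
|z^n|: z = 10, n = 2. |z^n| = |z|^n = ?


|z| = sqrt(100+0) = sqrt(100) = 10
|z^2| = |z|^2 = 10^2 = 100

|z^2| = 100


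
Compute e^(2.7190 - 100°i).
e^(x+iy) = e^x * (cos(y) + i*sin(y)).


e^2.7190 = 15.16515
cos(-100°) = -0.17365
sin(-100°) = -0.98481
Real = 15.16515*(-0.17365) = -2.6334
Imag = 15.16515*(-0.98481) = -14.9348

-2.6334 - 14.9348i


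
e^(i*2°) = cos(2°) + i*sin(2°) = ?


cos(2°) = 0.9994
sin(2°) = 0.0349

e^(i*2°) = 0.9994 + 0.0349i


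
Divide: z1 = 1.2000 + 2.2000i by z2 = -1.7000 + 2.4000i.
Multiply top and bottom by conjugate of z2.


Conjugate of z2 = -1.7000 - 2.4000i
Numerator: (1.2000 + 2.2000i)(-1.7000 - 2.4000i) = 3.2400 - 6.6200i
Denominator: (-1.7)^2 + 2.4^2 = 8.65
Result = (3.2400 - 6.6200i)/8.65

0.3746 - 0.7653i


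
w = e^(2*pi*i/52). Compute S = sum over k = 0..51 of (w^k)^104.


The roots are w_k = w^k with w = e^(2*pi*i/52), and (w^k)^104 = (w^104)^k.
So S = 1 + u + u^2 + ... + u^(51) with u = w^104.
104 = 2*52 + 0, so 104 is a multiple of 52 and u = (w^52)^2 = 1.
Every one of the 52 terms equals 1: S = 52

S = 52


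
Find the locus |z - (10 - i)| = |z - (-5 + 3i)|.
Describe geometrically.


Equal distances means the locus is the perpendicular bisector of z1 and z2.
Midpoint = ((10+(-5))/2, (-1+3)/2) = (2.5000, 1.0000)

Perpendicular bisector through (2.5000, 1.0000)


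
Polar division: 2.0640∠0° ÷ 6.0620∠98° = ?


r = 2.0640 / 6.0620 = 0.3405
theta = 0° - 98° = -98° = 262° (mod 360)

0.3405 cis(262°)


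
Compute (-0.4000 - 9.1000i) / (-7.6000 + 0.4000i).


Conjugate of z2 = -7.6000 - 0.4000i
Numerator: (-0.4000 - 9.1000i)(-7.6000 - 0.4000i) = -0.6000 + 69.3200i
Denominator: (-7.6)^2 + 0.4^2 = 57.92
Result = (-0.6000 + 69.3200i)/57.92

-0.0104 + 1.1968i


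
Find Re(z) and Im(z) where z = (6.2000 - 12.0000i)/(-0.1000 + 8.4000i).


Multiply by conjugate: (6.2000 - 12.0000i)(-0.1000 - 8.4000i) / ((-0.1)^2 + 8.4^2)
Numerator real = 6.2*(-0.1) - (12)*8.4 = -101.42
Numerator imag = -12*(-0.1) - 6.2*8.4 = -50.88
Denominator = 70.57
Re(z) = -101.42/70.57 = -1.4372
Im(z) = -50.88/70.57 = -0.7210

Re(z) = -1.4372, Im(z) = -0.7210


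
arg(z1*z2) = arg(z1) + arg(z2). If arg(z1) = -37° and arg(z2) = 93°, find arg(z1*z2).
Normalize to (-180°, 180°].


arg(z1*z2) = -37° + 93° = 56°
Normalized to (-180°, 180°]: 56°

56°


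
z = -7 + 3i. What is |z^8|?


|z| = sqrt(49+9) = sqrt(58) = 7.6158
|z^8| = |z|^8 = (sqrt(58))^8 = 58^4 = 11316496

|z^8| = 11316496


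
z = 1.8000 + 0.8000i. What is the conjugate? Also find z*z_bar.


z_bar = 1.8000 - 0.8000i
z*z_bar = 1.8^2 + 0.8^2 = 3.24 + 0.64 = 3.88

z_bar = 1.8000 - 0.8000i, z*z_bar = 3.88


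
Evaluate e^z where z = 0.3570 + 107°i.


e^0.3570 = 1.4290
cos(107°) = -0.2924
sin(107°) = 0.9563
Real = 1.4290*(-0.2924) = -0.4178
Imag = 1.4290*0.9563 = 1.3666

-0.4178 + 1.3666i


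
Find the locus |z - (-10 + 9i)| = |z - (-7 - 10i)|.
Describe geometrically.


Equal distances means the locus is the perpendicular bisector of z1 and z2.
Midpoint = ((-10+(-7))/2, (9+(-10))/2) = (-8.5000, -0.5000)

Perpendicular bisector through (-8.5000, -0.5000)


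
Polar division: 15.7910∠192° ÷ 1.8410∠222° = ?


r = 15.7910 / 1.8410 = 8.5774
theta = 192° - 222° = -30° = 330° (mod 360)

8.5774 cis(330°)


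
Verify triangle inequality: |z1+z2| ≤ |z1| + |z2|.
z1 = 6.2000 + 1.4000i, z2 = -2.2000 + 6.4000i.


|z1| = sqrt(6.2^2 + 1.4^2) = sqrt(40.4) = 6.3561
|z2| = sqrt((-2.2)^2 + 6.4^2) = sqrt(45.8) = 6.7676
z1+z2 = 4.0000 + 7.8000i
|z1+z2| = sqrt(76.84) = 8.7658
|z1|+|z2| = 6.3561 + 6.7676 = 13.1237

|z1+z2| = 8.7658 ≤ |z1|+|z2| = 13.1237 (verified)


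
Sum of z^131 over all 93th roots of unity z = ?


The roots are w_k = w^k with w = e^(2*pi*i/93), and (w^k)^131 = (w^131)^k.
So S = 1 + u + u^2 + ... + u^(92) with u = w^131.
131 = 1*93 + 38, so 131 is not a multiple of 93: u = (w^93)^1 * w^38 = w^38 ≠ 1 (w is a primitive 93th root), while u^93 = (w^93)^131 = 1.
Geometric series: S = (1 - u^93)/(1 - u) = (1 - 1)/(1 - u) = 0

S = 0


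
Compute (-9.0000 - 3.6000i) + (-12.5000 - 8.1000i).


Real: -9 - 12.5 = -21.5
Imag: -3.6 - 8.1 = -11.7

-21.5000 - 11.7000i


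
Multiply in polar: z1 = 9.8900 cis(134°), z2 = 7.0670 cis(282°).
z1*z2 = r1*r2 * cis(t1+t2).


r = 9.8900 * 7.0670 = 69.8926
theta = 134° + 282° = 416° = 56° (mod 360)

69.8926 cis(56°)


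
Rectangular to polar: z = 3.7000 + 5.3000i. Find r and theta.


r = sqrt(13.69+28.09) = sqrt(41.78) = 6.4637
theta = atan2(5.3, 3.7) = 55.0806 degrees

r = 6.4637, theta = 55.0806 degrees


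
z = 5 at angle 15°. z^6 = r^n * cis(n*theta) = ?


r^6 = 5^6 = 15625
n*theta = 6*15° = 90° = 90° (mod 360)
a = 15625*cos(90°) = 0
b = 15625*sin(90°) = 15625.0000

15625 cis(90°) = 0 + 15625.0000i


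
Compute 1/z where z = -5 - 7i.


|z|^2 = 25+49 = 74
1/z = (-5 + 7i)/74

1/z = -0.0676 + 0.0946i


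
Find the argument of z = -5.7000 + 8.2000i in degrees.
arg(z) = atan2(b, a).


Re = -5.7, Im = 8.2
arg = atan2(8.2, -5.7) = 124.8040 degrees

arg(z) = 124.8040 degrees


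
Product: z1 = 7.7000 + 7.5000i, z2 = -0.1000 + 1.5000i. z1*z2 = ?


Real = 7.7*(-0.1) - 7.5*1.5 = -0.77 - 11.25 = -12.02
Imag = 7.7*1.5 - (0.1)*7.5 = 11.55 - (0.75) = 10.8

-12.0200 + 10.8000i


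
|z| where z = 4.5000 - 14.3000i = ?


|z| = sqrt(4.5^2 + (-14.3)^2) = sqrt(20.25 + 204.49) = sqrt(224.74) = 14.9913

|z| = 14.9913


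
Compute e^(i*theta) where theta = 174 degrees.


cos(174°) = -0.9945
sin(174°) = 0.1045

e^(i*174°) = -0.9945 + 0.1045i


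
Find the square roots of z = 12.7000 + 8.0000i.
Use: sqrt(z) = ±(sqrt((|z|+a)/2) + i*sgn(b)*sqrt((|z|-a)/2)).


|z| = sqrt(161.29+64) = 15.0097
sqrt((|z|+a)/2) = sqrt((15.0097+12.7)/2) = sqrt(13.8548) = 3.7222
sqrt((|z|-a)/2) = sqrt((15.0097-12.7)/2) = sqrt(1.1548) = 1.0746

±(3.7222 + 1.0746i) i.e. 3.7222 + 1.0746i and -3.7222 - 1.0746i


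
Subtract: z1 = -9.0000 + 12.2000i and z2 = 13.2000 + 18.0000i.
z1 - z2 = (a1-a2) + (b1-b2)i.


Real: -9 - 13.2 = -22.2
Imag: 12.2 - 18 = -5.8

-22.2000 - 5.8000i


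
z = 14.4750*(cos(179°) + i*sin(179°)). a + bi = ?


a = 14.4750*cos(179°) = 14.4750*(-0.99985) = -14.4728
b = 14.4750*sin(179°) = 14.4750*0.01745 = 0.2526

-14.4728 + 0.2526i


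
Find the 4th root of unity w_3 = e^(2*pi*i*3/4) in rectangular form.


Angle = 360*3/4 = 270°
a = cos(270°) = 0
b = sin(270°) = -1.0000

0 - 1.0000i


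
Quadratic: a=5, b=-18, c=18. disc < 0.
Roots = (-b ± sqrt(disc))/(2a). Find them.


disc = (-18)^2 - 4*5*18 = 324 - 360 = -36
sqrt(|disc|) = sqrt(36) = 6.0000
Real part = 18/(2*5) = 1.8000
Imag part = 6.0000/(2*5) = 0.6000

1.8000 ± 0.6000i


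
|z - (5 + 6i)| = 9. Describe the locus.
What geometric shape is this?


|z - z0| = r is a circle with center z0 and radius r.
Center = (5, 6), radius = 9

Circle with center (5, 6) and radius 9


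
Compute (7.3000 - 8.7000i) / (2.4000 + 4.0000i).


Conjugate of z2 = 2.4000 - 4.0000i
Numerator: (7.3000 - 8.7000i)(2.4000 - 4.0000i) = -17.2800 - 50.0800i
Denominator: 2.4^2 + 4^2 = 21.76
Result = (-17.2800 - 50.0800i)/21.76

-0.7941 - 2.3015i


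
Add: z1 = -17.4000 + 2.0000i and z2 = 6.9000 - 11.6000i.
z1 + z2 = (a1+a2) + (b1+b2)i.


Real: -17.4 + 6.9 = -10.5
Imag: 2 - 11.6 = -9.6

-10.5000 - 9.6000i


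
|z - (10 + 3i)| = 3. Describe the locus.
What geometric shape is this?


|z - z0| = r is a circle with center z0 and radius r.
Center = (10, 3), radius = 3

Circle with center (10, 3) and radius 3


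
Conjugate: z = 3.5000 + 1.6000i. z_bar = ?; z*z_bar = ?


z_bar = 3.5000 - 1.6000i
z*z_bar = 3.5^2 + 1.6^2 = 12.25 + 2.56 = 14.81

z_bar = 3.5000 - 1.6000i, z*z_bar = 14.81


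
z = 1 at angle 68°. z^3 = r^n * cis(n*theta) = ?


r^3 = 1^3 = 1
n*theta = 3*68° = 204° = 204° (mod 360)
a = 1*cos(204°) = -0.9135
b = 1*sin(204°) = -0.4067

1 cis(204°) = -0.9135 - 0.4067i


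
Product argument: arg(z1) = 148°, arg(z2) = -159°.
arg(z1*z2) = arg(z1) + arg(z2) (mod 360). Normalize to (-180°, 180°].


arg(z1*z2) = 148° - 159° = -11°
Normalized to (-180°, 180°]: -11°

-11°


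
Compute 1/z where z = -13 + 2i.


|z|^2 = 169+4 = 173
1/z = (-13 - 2i)/173

1/z = -0.0751 - 0.0116i


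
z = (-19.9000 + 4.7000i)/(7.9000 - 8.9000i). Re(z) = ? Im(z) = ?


Multiply by conjugate: (-19.9000 + 4.7000i)(7.9000 + 8.9000i) / (7.9^2 + (-8.9)^2)
Numerator real = -19.9*7.9 + 4.7*(-8.9) = -199.04
Numerator imag = 4.7*7.9 - (-19.9)*(-8.9) = -139.98
Denominator = 141.62
Re(z) = -199.04/141.62 = -1.4055
Im(z) = -139.98/141.62 = -0.9884

Re(z) = -1.4055, Im(z) = -0.9884


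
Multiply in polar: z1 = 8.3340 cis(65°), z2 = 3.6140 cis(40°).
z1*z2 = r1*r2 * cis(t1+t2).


r = 8.3340 * 3.6140 = 30.1191
theta = 65° + 40° = 105° = 105° (mod 360)

30.1191 cis(105°)


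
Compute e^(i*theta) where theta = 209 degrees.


cos(209°) = -0.8746
sin(209°) = -0.4848

e^(i*209°) = -0.8746 - 0.4848i


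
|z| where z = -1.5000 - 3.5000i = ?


|z| = sqrt((-1.5)^2 + (-3.5)^2) = sqrt(2.25 + 12.25) = sqrt(14.5) = 3.8079

|z| = 3.8079


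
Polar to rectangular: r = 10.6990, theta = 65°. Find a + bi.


a = 10.6990*cos(65°) = 10.6990*0.42262 = 4.5216
b = 10.6990*sin(65°) = 10.6990*0.90631 = 9.6966

4.5216 + 9.6966i


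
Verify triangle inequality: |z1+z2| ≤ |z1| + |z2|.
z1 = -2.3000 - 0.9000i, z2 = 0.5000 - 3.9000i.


|z1| = sqrt((-2.3)^2 + (-0.9)^2) = sqrt(6.1) = 2.4698
|z2| = sqrt(0.5^2 + (-3.9)^2) = sqrt(15.46) = 3.9319
z1+z2 = -1.8000 - 4.8000i
|z1+z2| = sqrt(26.28) = 5.1264
|z1|+|z2| = 2.4698 + 3.9319 = 6.4017

|z1+z2| = 5.1264 ≤ |z1|+|z2| = 6.4017 (verified)


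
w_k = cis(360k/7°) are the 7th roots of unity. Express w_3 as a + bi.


Angle = 360*3/7 = 154.2857°
a = cos(154.2857°) = -0.9010
b = sin(154.2857°) = 0.4339

-0.9010 + 0.4339i


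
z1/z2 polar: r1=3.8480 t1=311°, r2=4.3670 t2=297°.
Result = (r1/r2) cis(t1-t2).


r = 3.8480 / 4.3670 = 0.8812
theta = 311° - 297° = 14° = 14° (mod 360)

0.8812 cis(14°)


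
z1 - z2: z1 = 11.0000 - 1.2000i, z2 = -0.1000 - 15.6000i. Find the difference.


Real: 11 + 0.1 = 11.1
Imag: -1.2 + 15.6 = 14.4

11.1000 + 14.4000i


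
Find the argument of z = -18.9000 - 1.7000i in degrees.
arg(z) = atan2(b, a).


Re = -18.9, Im = -1.7
arg = atan2(-1.7, -18.9) = -174.8602 degrees

arg(z) = -174.8602 degrees


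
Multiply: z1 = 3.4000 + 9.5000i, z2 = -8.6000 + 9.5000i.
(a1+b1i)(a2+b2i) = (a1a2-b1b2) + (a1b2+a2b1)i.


Real = 3.4*(-8.6) - 9.5*9.5 = -29.24 - 90.25 = -119.49
Imag = 3.4*9.5 - (8.6)*9.5 = 32.3 - (81.7) = -49.4

-119.4900 - 49.4000i


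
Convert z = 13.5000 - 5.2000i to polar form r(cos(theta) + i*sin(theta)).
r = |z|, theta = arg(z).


r = sqrt(182.25+27.04) = sqrt(209.29) = 14.4669
theta = atan2(-5.2, 13.5) = -21.0659 degrees

r = 14.4669, theta = -21.0659 degrees


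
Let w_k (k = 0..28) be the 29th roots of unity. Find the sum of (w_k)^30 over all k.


The roots are w_k = w^k with w = e^(2*pi*i/29), and (w^k)^30 = (w^30)^k.
So S = 1 + u + u^2 + ... + u^(28) with u = w^30.
30 = 1*29 + 1, so 30 is not a multiple of 29: u = (w^29)^1 * w^1 = w^1 ≠ 1 (w is a primitive 29th root), while u^29 = (w^29)^30 = 1.
Geometric series: S = (1 - u^29)/(1 - u) = (1 - 1)/(1 - u) = 0

S = 0


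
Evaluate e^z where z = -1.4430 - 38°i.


e^-1.4430 = 0.2362
cos(-38°) = 0.788
sin(-38°) = -0.6157
Real = 0.2362*0.788 = 0.1861
Imag = 0.2362*(-0.6157) = -0.1454

0.1861 - 0.1454i


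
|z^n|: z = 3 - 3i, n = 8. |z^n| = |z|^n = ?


|z| = sqrt(9+9) = sqrt(18) = 4.2426
|z^8| = |z|^8 = (sqrt(18))^8 = 18^4 = 104976

|z^8| = 104976


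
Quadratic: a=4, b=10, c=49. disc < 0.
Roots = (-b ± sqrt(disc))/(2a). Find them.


disc = 10^2 - 4*4*49 = 100 - 784 = -684
sqrt(|disc|) = sqrt(684) = 26.1534
Real part = -10/(2*4) = -1.2500
Imag part = 26.1534/(2*4) = 3.2692

-1.2500 ± 3.2692i


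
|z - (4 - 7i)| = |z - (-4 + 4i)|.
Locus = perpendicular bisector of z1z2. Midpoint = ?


Equal distances means the locus is the perpendicular bisector of z1 and z2.
Midpoint = ((4+(-4))/2, (-7+4)/2) = (0, -1.5000)

Perpendicular bisector through (0, -1.5000)


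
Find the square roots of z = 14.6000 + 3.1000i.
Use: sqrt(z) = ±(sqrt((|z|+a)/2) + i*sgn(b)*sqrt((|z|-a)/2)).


|z| = sqrt(213.16+9.61) = 14.9255
sqrt((|z|+a)/2) = sqrt((14.9255+14.6)/2) = sqrt(14.7627) = 3.8422
sqrt((|z|-a)/2) = sqrt((14.9255-14.6)/2) = sqrt(0.1627) = 0.4034

±(3.8422 + 0.4034i) i.e. 3.8422 + 0.4034i and -3.8422 - 0.4034i


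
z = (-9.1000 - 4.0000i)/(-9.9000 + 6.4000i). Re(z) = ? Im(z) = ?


Multiply by conjugate: (-9.1000 - 4.0000i)(-9.9000 - 6.4000i) / ((-9.9)^2 + 6.4^2)
Numerator real = -9.1*(-9.9) - (4)*6.4 = 64.49
Numerator imag = -4*(-9.9) - (-9.1)*6.4 = 97.84
Denominator = 138.97
Re(z) = 64.49/138.97 = 0.4641
Im(z) = 97.84/138.97 = 0.7040

Re(z) = 0.4641, Im(z) = 0.7040


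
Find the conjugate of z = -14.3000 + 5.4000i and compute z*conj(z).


z_bar = -14.3000 - 5.4000i
z*z_bar = (-14.3)^2 + 5.4^2 = 204.49 + 29.16 = 233.65

z_bar = -14.3000 - 5.4000i, z*z_bar = 233.65


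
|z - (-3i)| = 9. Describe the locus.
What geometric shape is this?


|z - z0| = r is a circle with center z0 and radius r.
Center = (0, -3), radius = 9

Circle with center (0, -3) and radius 9


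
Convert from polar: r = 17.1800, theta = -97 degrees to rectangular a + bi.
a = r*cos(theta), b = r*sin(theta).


a = 17.1800*cos(-97°) = 17.1800*(-0.12187) = -2.0937
b = 17.1800*sin(-97°) = 17.1800*(-0.992546) = -17.0519

-2.0937 - 17.0519i


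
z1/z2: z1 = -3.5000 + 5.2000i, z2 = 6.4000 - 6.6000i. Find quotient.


Conjugate of z2 = 6.4000 + 6.6000i
Numerator: (-3.5000 + 5.2000i)(6.4000 + 6.6000i) = -56.7200 + 10.1800i
Denominator: 6.4^2 + (-6.6)^2 = 84.52
Result = (-56.7200 + 10.1800i)/84.52

-0.6711 + 0.1204i


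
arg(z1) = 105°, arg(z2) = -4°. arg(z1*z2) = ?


arg(z1*z2) = 105° - 4° = 101°
Normalized to (-180°, 180°]: 101°

101°


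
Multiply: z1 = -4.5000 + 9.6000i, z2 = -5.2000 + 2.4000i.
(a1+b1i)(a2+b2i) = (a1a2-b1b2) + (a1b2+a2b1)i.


Real = -4.5*(-5.2) - 9.6*2.4 = 23.4 - 23.04 = 0.36
Imag = -4.5*2.4 - (5.2)*9.6 = -10.8 - (49.92) = -60.72

0.3600 - 60.7200i


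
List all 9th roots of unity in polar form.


The 9th roots of unity are cis(360k/9°) for k=0..8
Angle step = 360/9 = 40°
Primitive root: cis(40°)
Primitive root = 0.7660 + 0.6428i

9 roots at angles: 0°, 40°, 80°, 120°, 160°, 200°, 240°, 280°, 320°


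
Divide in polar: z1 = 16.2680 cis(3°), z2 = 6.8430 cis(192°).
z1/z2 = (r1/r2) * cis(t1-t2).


r = 16.2680 / 6.8430 = 2.3773
theta = 3° - 192° = -189° = 171° (mod 360)

2.3773 cis(171°)


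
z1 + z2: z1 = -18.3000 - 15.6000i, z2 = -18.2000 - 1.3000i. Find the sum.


Real: -18.3 - 18.2 = -36.5
Imag: -15.6 - 1.3 = -16.9

-36.5000 - 16.9000i


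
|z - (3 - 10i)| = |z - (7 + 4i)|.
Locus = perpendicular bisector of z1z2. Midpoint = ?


Equal distances means the locus is the perpendicular bisector of z1 and z2.
Midpoint = ((3+7)/2, (-10+4)/2) = (5.0000, -3.0000)

Perpendicular bisector through (5.0000, -3.0000)


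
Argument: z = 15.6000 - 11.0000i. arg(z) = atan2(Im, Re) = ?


Re = 15.6, Im = -11
arg = atan2(-11, 15.6) = -35.1887 degrees

arg(z) = -35.1887 degrees


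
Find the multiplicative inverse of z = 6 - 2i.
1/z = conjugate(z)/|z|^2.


|z|^2 = 36+4 = 40
1/z = (6 + 2i)/40

1/z = 0.1500 + 0.0500i


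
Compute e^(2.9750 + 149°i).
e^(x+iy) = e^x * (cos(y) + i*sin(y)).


e^2.9750 = 19.5896
cos(149°) = -0.85717
sin(149°) = 0.51504
Real = 19.5896*(-0.85717) = -16.7916
Imag = 19.5896*0.51504 = 10.0894

-16.7916 + 10.0894i


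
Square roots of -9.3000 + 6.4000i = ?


|z| = sqrt(86.49+40.96) = 11.2894
sqrt((|z|+a)/2) = sqrt((11.2894+(-9.3))/2) = sqrt(0.9947) = 0.9973
sqrt((|z|-a)/2) = sqrt((11.2894-(-9.3))/2) = sqrt(10.2947) = 3.2085

±(0.9973 + 3.2085i) i.e. 0.9973 + 3.2085i and -0.9973 - 3.2085i


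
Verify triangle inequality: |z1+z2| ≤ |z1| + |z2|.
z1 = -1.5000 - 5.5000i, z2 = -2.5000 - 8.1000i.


|z1| = sqrt((-1.5)^2 + (-5.5)^2) = sqrt(32.5) = 5.7009
|z2| = sqrt((-2.5)^2 + (-8.1)^2) = sqrt(71.86) = 8.4770
z1+z2 = -4.0000 - 13.6000i
|z1+z2| = sqrt(200.96) = 14.1760
|z1|+|z2| = 5.7009 + 8.4770 = 14.1779

|z1+z2| = 14.1760 ≤ |z1|+|z2| = 14.1779 (verified)


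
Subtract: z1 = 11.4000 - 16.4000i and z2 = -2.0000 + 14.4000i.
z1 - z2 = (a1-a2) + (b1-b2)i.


Real: 11.4 + 2 = 13.4
Imag: -16.4 - 14.4 = -30.8

13.4000 - 30.8000i


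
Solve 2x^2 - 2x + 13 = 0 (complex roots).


disc = (-2)^2 - 4*2*13 = 4 - 104 = -100
sqrt(|disc|) = sqrt(100) = 10.0000
Real part = 2/(2*2) = 0.5000
Imag part = 10.0000/(2*2) = 2.5000

0.5000 ± 2.5000i


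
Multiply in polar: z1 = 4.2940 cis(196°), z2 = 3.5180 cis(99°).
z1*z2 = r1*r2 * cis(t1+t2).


r = 4.2940 * 3.5180 = 15.1063
theta = 196° + 99° = 295° = 295° (mod 360)

15.1063 cis(295°)


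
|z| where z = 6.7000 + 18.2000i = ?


|z| = sqrt(6.7^2 + 18.2^2) = sqrt(44.89 + 331.24) = sqrt(376.13) = 19.3941

|z| = 19.3941


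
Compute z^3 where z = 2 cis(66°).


r^3 = 2^3 = 8
n*theta = 3*66° = 198° = 198° (mod 360)
a = 8*cos(198°) = -7.6085
b = 8*sin(198°) = -2.4721

8 cis(198°) = -7.6085 - 2.4721i


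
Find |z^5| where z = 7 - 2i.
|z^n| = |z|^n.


|z| = sqrt(49+4) = sqrt(53) = 7.2801
|z^5| = |z|^5 = (sqrt(53))^5 = 53^2 * sqrt(53) = 2809*sqrt(53)

|z^5| = 2809*sqrt(53) ≈ 20449.8287


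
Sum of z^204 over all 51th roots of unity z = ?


The roots are w_k = w^k with w = e^(2*pi*i/51), and (w^k)^204 = (w^204)^k.
So S = 1 + u + u^2 + ... + u^(50) with u = w^204.
204 = 4*51 + 0, so 204 is a multiple of 51 and u = (w^51)^4 = 1.
Every one of the 51 terms equals 1: S = 51

S = 51


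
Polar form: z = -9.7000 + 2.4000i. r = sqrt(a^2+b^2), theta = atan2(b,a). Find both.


r = sqrt(94.09+5.76) = sqrt(99.85) = 9.9925
theta = atan2(2.4, -9.7) = 166.1028 degrees

r = 9.9925, theta = 166.1028 degrees


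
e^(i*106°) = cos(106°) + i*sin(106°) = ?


cos(106°) = -0.2756
sin(106°) = 0.9613

e^(i*106°) = -0.2756 + 0.9613i


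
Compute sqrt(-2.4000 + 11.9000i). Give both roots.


|z| = sqrt(5.76+141.61) = 12.1396
sqrt((|z|+a)/2) = sqrt((12.1396+(-2.4))/2) = sqrt(4.8698) = 2.2068
sqrt((|z|-a)/2) = sqrt((12.1396-(-2.4))/2) = sqrt(7.2698) = 2.6963

±(2.2068 + 2.6963i) i.e. 2.2068 + 2.6963i and -2.2068 - 2.6963i


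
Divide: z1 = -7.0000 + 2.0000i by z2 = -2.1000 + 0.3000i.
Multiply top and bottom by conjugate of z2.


Conjugate of z2 = -2.1000 - 0.3000i
Numerator: (-7.0000 + 2.0000i)(-2.1000 - 0.3000i) = 15.3000 - 2.1000i
Denominator: (-2.1)^2 + 0.3^2 = 4.5
Result = (15.3000 - 2.1000i)/4.5

3.4000 - 0.4667i


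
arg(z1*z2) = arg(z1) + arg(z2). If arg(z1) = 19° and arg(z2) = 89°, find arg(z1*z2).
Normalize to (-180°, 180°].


arg(z1*z2) = 19° + 89° = 108°
Normalized to (-180°, 180°]: 108°

108°


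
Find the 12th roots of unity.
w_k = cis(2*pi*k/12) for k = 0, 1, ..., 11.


The 12th roots of unity are cis(360k/12°) for k=0..11
Angle step = 360/12 = 30°
Primitive root: cis(30°)
Primitive root = 0.8660 + 0.5000i

12 roots at angles: 0°, 30°, 60°, 90°, 120°, 150°, 180°, 210°, 240°, 270°, 300°, 330°


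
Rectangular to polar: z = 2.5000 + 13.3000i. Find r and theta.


r = sqrt(6.25+176.89) = sqrt(183.14) = 13.5329
theta = atan2(13.3, 2.5) = 79.3543 degrees

r = 13.5329, theta = 79.3543 degrees


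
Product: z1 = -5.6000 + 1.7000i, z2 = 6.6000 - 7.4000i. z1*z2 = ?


Real = -5.6*6.6 - 1.7*(-7.4) = -36.96 - (-12.58) = -24.38
Imag = -5.6*(-7.4) + 6.6*1.7 = 41.44 + 11.22 = 52.66

-24.3800 + 52.6600i


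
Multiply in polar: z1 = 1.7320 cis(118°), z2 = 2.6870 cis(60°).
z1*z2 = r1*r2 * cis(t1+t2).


r = 1.7320 * 2.6870 = 4.6539
theta = 118° + 60° = 178° = 178° (mod 360)

4.6539 cis(178°)


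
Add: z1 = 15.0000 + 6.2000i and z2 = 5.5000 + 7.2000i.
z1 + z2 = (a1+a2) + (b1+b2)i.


Real: 15 + 5.5 = 20.5
Imag: 6.2 + 7.2 = 13.4

20.5000 + 13.4000i


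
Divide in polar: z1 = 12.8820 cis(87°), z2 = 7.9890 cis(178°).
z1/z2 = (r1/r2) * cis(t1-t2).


r = 12.8820 / 7.9890 = 1.6125
theta = 87° - 178° = -91° = 269° (mod 360)

1.6125 cis(269°)


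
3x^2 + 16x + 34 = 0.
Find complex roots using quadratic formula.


disc = 16^2 - 4*3*34 = 256 - 408 = -152
sqrt(|disc|) = sqrt(152) = 12.3288
Real part = -16/(2*3) = -2.6667
Imag part = 12.3288/(2*3) = 2.0548

-2.6667 ± 2.0548i


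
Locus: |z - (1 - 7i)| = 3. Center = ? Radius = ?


|z - z0| = r is a circle with center z0 and radius r.
Center = (1, -7), radius = 3

Circle with center (1, -7) and radius 3


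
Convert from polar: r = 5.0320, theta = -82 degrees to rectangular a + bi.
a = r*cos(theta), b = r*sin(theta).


a = 5.0320*cos(-82°) = 5.0320*0.13917 = 0.7003
b = 5.0320*sin(-82°) = 5.0320*(-0.99027) = -4.9830

0.7003 - 4.9830i


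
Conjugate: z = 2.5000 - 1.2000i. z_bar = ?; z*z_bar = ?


z_bar = 2.5000 + 1.2000i
z*z_bar = 2.5^2 + (-1.2)^2 = 6.25 + 1.44 = 7.69

z_bar = 2.5000 + 1.2000i, z*z_bar = 7.69


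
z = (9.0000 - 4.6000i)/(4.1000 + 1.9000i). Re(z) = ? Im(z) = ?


Multiply by conjugate: (9.0000 - 4.6000i)(4.1000 - 1.9000i) / (4.1^2 + 1.9^2)
Numerator real = 9*4.1 - (4.6)*1.9 = 28.16
Numerator imag = -4.6*4.1 - 9*1.9 = -35.96
Denominator = 20.42
Re(z) = 28.16/20.42 = 1.3790
Im(z) = -35.96/20.42 = -1.7610

Re(z) = 1.3790, Im(z) = -1.7610


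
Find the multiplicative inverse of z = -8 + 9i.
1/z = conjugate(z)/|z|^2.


|z|^2 = 64+81 = 145
1/z = (-8 - 9i)/145

1/z = -0.0552 - 0.0621i


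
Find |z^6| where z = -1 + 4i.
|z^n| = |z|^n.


|z| = sqrt(1+16) = sqrt(17) = 4.1231
|z^6| = |z|^6 = (sqrt(17))^6 = 17^3 = 4913

|z^6| = 4913


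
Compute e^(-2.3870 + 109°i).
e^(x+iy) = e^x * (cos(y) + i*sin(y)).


e^-2.3870 = 0.0919
cos(109°) = -0.3256
sin(109°) = 0.9455
Real = 0.0919*(-0.3256) = -0.0299
Imag = 0.0919*0.9455 = 0.0869

-0.0299 + 0.0869i


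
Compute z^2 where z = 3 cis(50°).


r^2 = 3^2 = 9
n*theta = 2*50° = 100° = 100° (mod 360)
a = 9*cos(100°) = -1.5628
b = 9*sin(100°) = 8.8633

9 cis(100°) = -1.5628 + 8.8633i


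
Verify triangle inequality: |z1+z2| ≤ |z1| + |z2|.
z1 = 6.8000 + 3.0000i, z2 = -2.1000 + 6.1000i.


|z1| = sqrt(6.8^2 + 3^2) = sqrt(55.24) = 7.4324
|z2| = sqrt((-2.1)^2 + 6.1^2) = sqrt(41.62) = 6.4514
z1+z2 = 4.7000 + 9.1000i
|z1+z2| = sqrt(104.9) = 10.2421
|z1|+|z2| = 7.4324 + 6.4514 = 13.8838

|z1+z2| = 10.2421 ≤ |z1|+|z2| = 13.8838 (verified)


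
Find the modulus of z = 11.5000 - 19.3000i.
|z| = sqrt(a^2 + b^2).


|z| = sqrt(11.5^2 + (-19.3)^2) = sqrt(132.25 + 372.49) = sqrt(504.74) = 22.4664

|z| = 22.4664


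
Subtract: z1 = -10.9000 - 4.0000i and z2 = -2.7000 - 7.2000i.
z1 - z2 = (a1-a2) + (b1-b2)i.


Real: -10.9 + 2.7 = -8.2
Imag: -4 + 7.2 = 3.2

-8.2000 + 3.2000i


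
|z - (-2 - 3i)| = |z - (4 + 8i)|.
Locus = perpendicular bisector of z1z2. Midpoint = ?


Equal distances means the locus is the perpendicular bisector of z1 and z2.
Midpoint = ((-2+4)/2, (-3+8)/2) = (1.0000, 2.5000)

Perpendicular bisector through (1.0000, 2.5000)


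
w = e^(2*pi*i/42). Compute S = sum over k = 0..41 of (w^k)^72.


The roots are w_k = w^k with w = e^(2*pi*i/42), and (w^k)^72 = (w^72)^k.
So S = 1 + u + u^2 + ... + u^(41) with u = w^72.
72 = 1*42 + 30, so 72 is not a multiple of 42: u = (w^42)^1 * w^30 = w^30 ≠ 1 (w is a primitive 42th root), while u^42 = (w^42)^72 = 1.
Geometric series: S = (1 - u^42)/(1 - u) = (1 - 1)/(1 - u) = 0

S = 0


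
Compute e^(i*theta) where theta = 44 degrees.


cos(44°) = 0.7193
sin(44°) = 0.6947

e^(i*44°) = 0.7193 + 0.6947i


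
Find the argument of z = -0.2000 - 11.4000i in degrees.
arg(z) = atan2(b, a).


Re = -0.2, Im = -11.4
arg = atan2(-11.4, -0.2) = -91.0051 degrees

arg(z) = -91.0051 degrees


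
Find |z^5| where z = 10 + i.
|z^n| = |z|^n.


|z| = sqrt(100+1) = sqrt(101) = 10.0499
|z^5| = |z|^5 = (sqrt(101))^5 = 101^2 * sqrt(101) = 10201*sqrt(101)

|z^5| = 10201*sqrt(101) ≈ 102518.7812


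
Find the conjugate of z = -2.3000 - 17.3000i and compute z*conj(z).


z_bar = -2.3000 + 17.3000i
z*z_bar = (-2.3)^2 + (-17.3)^2 = 5.29 + 299.29 = 304.58

z_bar = -2.3000 + 17.3000i, z*z_bar = 304.58


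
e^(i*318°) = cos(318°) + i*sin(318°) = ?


cos(318°) = 0.7431
sin(318°) = -0.6691

e^(i*318°) = 0.7431 - 0.6691i


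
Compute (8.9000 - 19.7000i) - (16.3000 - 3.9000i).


Real: 8.9 - 16.3 = -7.4
Imag: -19.7 + 3.9 = -15.8

-7.4000 - 15.8000i


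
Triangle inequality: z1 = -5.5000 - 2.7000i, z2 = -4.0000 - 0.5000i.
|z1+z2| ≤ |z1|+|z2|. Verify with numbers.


|z1| = sqrt((-5.5)^2 + (-2.7)^2) = sqrt(37.54) = 6.1270
|z2| = sqrt((-4)^2 + (-0.5)^2) = sqrt(16.25) = 4.0311
z1+z2 = -9.5000 - 3.2000i
|z1+z2| = sqrt(100.49) = 10.0245
|z1|+|z2| = 6.1270 + 4.0311 = 10.1581

|z1+z2| = 10.0245 ≤ |z1|+|z2| = 10.1581 (verified)


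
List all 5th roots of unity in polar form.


The 5th roots of unity are cis(360k/5°) for k=0..4
Angle step = 360/5 = 72°
Primitive root: cis(72°)
Primitive root = 0.3090 + 0.9511i

5 roots at angles: 0°, 72°, 144°, 216°, 288°


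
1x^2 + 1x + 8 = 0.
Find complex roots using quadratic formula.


disc = 1^2 - 4*1*8 = 1 - 32 = -31
sqrt(|disc|) = sqrt(31) = 5.5678
Real part = -1/(2*1) = -0.5000
Imag part = 5.5678/(2*1) = 2.7839

-0.5000 ± 2.7839i
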